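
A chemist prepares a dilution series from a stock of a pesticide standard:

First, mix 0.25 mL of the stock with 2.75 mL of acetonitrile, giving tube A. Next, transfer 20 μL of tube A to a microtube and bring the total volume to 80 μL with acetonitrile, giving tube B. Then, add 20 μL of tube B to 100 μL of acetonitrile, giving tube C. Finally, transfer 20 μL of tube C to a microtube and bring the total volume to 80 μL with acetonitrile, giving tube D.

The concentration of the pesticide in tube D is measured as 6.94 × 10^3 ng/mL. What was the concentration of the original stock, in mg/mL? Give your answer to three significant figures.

Step 1: 0.25 mL + 2.75 mL = 3 mL total → factor 3/0.25 = 12
Step 2: 20 μL brought to 80 μL → factor 80/20 = 4
Step 3: 20 μL + 100 μL = 120 μL total → factor 120/20 = 6
Step 4: 20 μL brought to 80 μL → factor 80/20 = 4
Overall dilution factor = 12 × 4 × 6 × 4 = 1152
Stock = 6.94 × 10^3 ng/mL × 1152 = 7.995 × 10^6 ng/mL = 7.99 mg/mL

7.99 mg/mL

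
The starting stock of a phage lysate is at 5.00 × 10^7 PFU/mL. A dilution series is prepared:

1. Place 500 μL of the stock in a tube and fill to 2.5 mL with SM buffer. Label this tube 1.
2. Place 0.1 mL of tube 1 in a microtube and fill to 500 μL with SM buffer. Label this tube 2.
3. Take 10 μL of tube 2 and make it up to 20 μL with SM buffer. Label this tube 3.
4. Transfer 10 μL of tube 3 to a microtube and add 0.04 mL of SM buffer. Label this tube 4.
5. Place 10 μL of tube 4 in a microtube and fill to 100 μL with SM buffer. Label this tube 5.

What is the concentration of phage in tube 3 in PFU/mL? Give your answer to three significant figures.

1.00 × 10^6 PFU/mL

Step 1: 500 μL brought to 2.5 mL → factor 2500/500 = 5
Step 2: 0.1 mL brought to 500 μL → factor 0.5/0.1 = 5
Step 3: 10 μL brought to 20 μL → factor 20/10 = 2
Dilution factor through tube 3 = 5 × 5 × 2 = 50
[tube 3] = 5.00 × 10^7 PFU/mL / 50 = 1.00 × 10^6 PFU/mL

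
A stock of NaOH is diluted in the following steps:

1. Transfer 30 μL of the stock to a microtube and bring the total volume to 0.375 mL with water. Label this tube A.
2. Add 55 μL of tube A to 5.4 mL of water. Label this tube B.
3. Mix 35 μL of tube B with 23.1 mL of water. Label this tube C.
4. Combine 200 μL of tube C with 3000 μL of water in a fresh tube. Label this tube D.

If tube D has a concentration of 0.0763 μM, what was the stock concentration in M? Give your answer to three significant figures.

1.00 M

Step 1: 30 μL brought to 0.375 mL → factor 375/30 = 12.5
Step 2: 55 μL + 5.4 mL = 5455 μL total → factor 5455/55 = 99.182
Step 3: 35 μL + 23.1 mL = 23135 μL total → factor 23135/35 = 661
Step 4: 200 μL + 3000 μL = 3200 μL total → factor 3200/200 = 16
Overall dilution factor = 12.5 × 99.182 × 661 × 16 = 1.3112 × 10^7
Stock = 0.0763 μM × 1.3112 × 10^7 = 1.000 × 10^6 μM = 1.00 M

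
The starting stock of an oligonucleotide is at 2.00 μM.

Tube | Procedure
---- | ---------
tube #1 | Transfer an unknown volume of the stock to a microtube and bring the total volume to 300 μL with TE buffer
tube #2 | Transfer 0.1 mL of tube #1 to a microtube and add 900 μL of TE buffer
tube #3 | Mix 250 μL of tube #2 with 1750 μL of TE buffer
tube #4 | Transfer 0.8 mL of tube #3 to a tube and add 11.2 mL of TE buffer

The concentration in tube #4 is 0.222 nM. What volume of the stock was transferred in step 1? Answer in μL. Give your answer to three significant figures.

Step 1: v brought to 300 μL → factor = 300 μL/v
Step 2: 0.1 mL + 900 μL = 1 mL total → factor 1/0.1 = 10
Step 3: 250 μL + 1750 μL = 2000 μL total → factor 2000/250 = 8
Step 4: 0.8 mL + 11.2 mL = 12 mL total → factor 12/0.8 = 15
Product of known-step factors = 1200
Overall factor = 2.00 μM / (0.222 nM) = 9009
Step-1 factor = 9009 / 1200 = 7.5075
v = 300 μL / 7.5075 = 40.0 μL

40.0 μL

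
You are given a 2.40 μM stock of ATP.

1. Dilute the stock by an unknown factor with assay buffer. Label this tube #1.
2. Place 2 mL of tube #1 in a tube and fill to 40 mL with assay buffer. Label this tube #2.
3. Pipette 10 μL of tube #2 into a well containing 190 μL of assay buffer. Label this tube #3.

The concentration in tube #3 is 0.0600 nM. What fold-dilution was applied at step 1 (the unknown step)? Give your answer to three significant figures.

100-fold

Step 1: unknown factor x
Step 2: 2 mL brought to 40 mL → factor 40/2 = 20
Step 3: 10 μL + 190 μL = 200 μL total → factor 200/10 = 20
Product of known-step factors = 400
Overall factor = 2.40 μM / (0.0600 nM) = 40000
x = 40000 / 400 = 100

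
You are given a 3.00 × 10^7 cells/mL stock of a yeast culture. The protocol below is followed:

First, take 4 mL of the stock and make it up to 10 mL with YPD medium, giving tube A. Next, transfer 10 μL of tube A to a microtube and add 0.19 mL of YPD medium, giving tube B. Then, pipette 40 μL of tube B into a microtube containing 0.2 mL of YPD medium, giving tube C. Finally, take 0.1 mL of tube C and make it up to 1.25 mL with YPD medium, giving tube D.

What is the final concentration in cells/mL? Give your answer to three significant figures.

8.00 × 10^3 cells/mL

Step 1: 4 mL brought to 10 mL → factor 10/4 = 2.5
Step 2: 10 μL + 0.19 mL = 200 μL total → factor 200/10 = 20
Step 3: 40 μL + 0.2 mL = 240 μL total → factor 240/40 = 6
Step 4: 0.1 mL brought to 1.25 mL → factor 1.25/0.1 = 12.5
Overall dilution factor = 2.5 × 20 × 6 × 12.5 = 3750
Final = 3.00 × 10^7 cells/mL / 3750 = 8.00 × 10^3 cells/mL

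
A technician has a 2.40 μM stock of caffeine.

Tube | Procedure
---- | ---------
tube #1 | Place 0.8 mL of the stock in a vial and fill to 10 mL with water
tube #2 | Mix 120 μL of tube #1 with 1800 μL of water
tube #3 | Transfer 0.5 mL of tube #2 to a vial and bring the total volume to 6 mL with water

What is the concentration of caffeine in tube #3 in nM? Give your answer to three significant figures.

1.00 nM

Step 1: 0.8 mL brought to 10 mL → factor 10/0.8 = 12.5
Step 2: 120 μL + 1800 μL = 1920 μL total → factor 1920/120 = 16
Step 3: 0.5 mL brought to 6 mL → factor 6/0.5 = 12
Overall dilution factor = 12.5 × 16 × 12 = 2400
Final = 2.40 μM / 2400 = 0.001000 μM = 1.00 nM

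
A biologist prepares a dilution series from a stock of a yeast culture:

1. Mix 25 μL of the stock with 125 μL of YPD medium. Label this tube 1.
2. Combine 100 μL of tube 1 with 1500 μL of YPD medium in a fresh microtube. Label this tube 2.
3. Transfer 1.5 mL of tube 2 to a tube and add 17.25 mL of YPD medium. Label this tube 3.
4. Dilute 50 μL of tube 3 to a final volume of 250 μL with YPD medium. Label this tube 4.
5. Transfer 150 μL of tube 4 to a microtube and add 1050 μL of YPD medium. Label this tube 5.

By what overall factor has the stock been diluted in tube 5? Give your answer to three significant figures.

Step 1: 25 μL + 125 μL = 150 μL total → factor 150/25 = 6
Step 2: 100 μL + 1500 μL = 1600 μL total → factor 1600/100 = 16
Step 3: 1.5 mL + 17.25 mL = 18.75 mL total → factor 18.75/1.5 = 12.5
Step 4: 50 μL brought to 250 μL → factor 250/50 = 5
Step 5: 150 μL + 1050 μL = 1200 μL total → factor 1200/150 = 8
Overall dilution factor = 6 × 16 × 12.5 × 5 × 8 = 48000

4.80 × 10^4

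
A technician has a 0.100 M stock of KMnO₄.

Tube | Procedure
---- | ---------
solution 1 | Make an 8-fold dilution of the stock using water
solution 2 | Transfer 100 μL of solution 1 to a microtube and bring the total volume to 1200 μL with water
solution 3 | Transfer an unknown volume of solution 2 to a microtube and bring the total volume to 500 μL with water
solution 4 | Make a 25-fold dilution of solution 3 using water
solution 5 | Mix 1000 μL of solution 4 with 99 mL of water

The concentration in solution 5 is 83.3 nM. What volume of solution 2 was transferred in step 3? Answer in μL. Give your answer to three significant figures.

100 μL

Step 1: 8-fold → factor 8
Step 2: 100 μL brought to 1200 μL → factor 1200/100 = 12
Step 3: v brought to 500 μL → factor = 500 μL/v
Step 4: 25-fold → factor 25
Step 5: 1000 μL + 99 mL = 1 × 10^5 μL total → factor 1 × 10^5/1000 = 100
Product of known-step factors = 2.4 × 10^5
Overall factor = 0.100 M / (83.3 nM) = 1.2005 × 10^6
Step-3 factor = 1.2005 × 10^6 / 2.4 × 10^5 = 5.002
v = 500 μL / 5.002 = 100 μL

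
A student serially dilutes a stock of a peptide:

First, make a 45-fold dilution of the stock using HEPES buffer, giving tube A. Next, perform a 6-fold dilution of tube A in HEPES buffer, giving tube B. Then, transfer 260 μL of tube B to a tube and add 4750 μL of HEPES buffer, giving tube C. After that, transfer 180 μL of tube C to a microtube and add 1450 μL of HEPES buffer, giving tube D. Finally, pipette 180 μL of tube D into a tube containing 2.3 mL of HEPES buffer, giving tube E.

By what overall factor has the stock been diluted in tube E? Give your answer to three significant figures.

Step 1: 45-fold → factor 45
Step 2: 6-fold → factor 6
Step 3: 260 μL + 4750 μL = 5010 μL total → factor 5010/260 = 19.269
Step 4: 180 μL + 1450 μL = 1630 μL total → factor 1630/180 = 9.0556
Step 5: 180 μL + 2.3 mL = 2480 μL total → factor 2480/180 = 13.778
Overall dilution factor = 45 × 6 × 19.269 × 9.0556 × 13.778 = 6.4912 × 10^5

6.49 × 10^5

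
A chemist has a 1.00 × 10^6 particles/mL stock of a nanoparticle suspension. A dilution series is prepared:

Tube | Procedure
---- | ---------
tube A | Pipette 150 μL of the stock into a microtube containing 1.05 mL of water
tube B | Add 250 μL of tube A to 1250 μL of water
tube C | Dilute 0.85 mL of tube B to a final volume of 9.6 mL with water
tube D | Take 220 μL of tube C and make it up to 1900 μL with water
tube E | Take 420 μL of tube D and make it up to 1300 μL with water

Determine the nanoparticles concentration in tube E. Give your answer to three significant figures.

69.0 particles/mL

Step 1: 150 μL + 1.05 mL = 1200 μL total → factor 1200/150 = 8
Step 2: 250 μL + 1250 μL = 1500 μL total → factor 1500/250 = 6
Step 3: 0.85 mL brought to 9.6 mL → factor 9.6/0.85 = 11.294
Step 4: 220 μL brought to 1900 μL → factor 1900/220 = 8.6364
Step 5: 420 μL brought to 1300 μL → factor 1300/420 = 3.0952
Overall dilution factor = 8 × 6 × 11.294 × 8.6364 × 3.0952 = 14492
Final = 1.00 × 10^6 particles/mL / 14492 = 69.0 particles/mL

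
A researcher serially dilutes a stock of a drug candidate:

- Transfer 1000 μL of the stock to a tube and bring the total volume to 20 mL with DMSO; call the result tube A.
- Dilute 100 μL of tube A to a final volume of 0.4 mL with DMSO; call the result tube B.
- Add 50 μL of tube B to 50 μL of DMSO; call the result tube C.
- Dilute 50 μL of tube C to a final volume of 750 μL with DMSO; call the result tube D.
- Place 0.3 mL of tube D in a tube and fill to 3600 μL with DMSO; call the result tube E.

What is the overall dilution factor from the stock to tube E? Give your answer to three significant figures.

2.88 × 10^4

Step 1: 1000 μL brought to 20 mL → factor 20000/1000 = 20
Step 2: 100 μL brought to 0.4 mL → factor 400/100 = 4
Step 3: 50 μL + 50 μL = 100 μL total → factor 100/50 = 2
Step 4: 50 μL brought to 750 μL → factor 750/50 = 15
Step 5: 0.3 mL brought to 3600 μL → factor 3.6/0.3 = 12
Overall dilution factor = 20 × 4 × 2 × 15 × 12 = 28800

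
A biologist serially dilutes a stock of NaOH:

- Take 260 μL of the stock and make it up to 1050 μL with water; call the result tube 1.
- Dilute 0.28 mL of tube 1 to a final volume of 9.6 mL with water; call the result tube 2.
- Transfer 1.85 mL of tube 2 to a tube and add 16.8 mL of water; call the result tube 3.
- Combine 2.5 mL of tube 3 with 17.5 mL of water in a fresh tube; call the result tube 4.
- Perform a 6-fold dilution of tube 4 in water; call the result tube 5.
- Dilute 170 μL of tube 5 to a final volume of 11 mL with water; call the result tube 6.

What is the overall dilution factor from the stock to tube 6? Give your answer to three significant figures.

4.34 × 10^6

Step 1: 260 μL brought to 1050 μL → factor 1050/260 = 4.0385
Step 2: 0.28 mL brought to 9.6 mL → factor 9.6/0.28 = 34.286
Step 3: 1.85 mL + 16.8 mL = 18.65 mL total → factor 18.65/1.85 = 10.081
Step 4: 2.5 mL + 17.5 mL = 20 mL total → factor 20/2.5 = 8
Step 5: 6-fold → factor 6
Step 6: 170 μL brought to 11 mL → factor 11000/170 = 64.706
Overall dilution factor = 4.0385 × 34.286 × 10.081 × 8 × 6 × 64.706 = 4.3353 × 10^6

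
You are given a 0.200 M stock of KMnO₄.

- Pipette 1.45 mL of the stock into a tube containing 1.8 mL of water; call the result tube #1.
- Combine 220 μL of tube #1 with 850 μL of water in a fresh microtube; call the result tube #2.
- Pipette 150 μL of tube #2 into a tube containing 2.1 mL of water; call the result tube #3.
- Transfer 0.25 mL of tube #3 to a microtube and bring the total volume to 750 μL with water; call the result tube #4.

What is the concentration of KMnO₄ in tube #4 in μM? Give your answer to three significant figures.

Step 1: 1.45 mL + 1.8 mL = 3.25 mL total → factor 3.25/1.45 = 2.2414
Step 2: 220 μL + 850 μL = 1070 μL total → factor 1070/220 = 4.8636
Step 3: 150 μL + 2.1 mL = 2250 μL total → factor 2250/150 = 15
Step 4: 0.25 mL brought to 750 μL → factor 0.75/0.25 = 3
Dilution factor through tube #4 = 2.2414 × 4.8636 × 15 × 3 = 490.56
[tube #4] = 0.200 M / 490.56 = 0.0004077 M = 408 μM

408 μM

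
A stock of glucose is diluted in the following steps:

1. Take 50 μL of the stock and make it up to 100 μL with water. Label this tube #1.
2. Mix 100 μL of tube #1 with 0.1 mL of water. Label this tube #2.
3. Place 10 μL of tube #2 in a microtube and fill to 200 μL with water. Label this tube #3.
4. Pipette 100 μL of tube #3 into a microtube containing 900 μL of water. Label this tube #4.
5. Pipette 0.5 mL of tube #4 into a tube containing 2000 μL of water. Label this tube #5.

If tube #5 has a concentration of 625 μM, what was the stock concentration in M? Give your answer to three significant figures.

Step 1: 50 μL brought to 100 μL → factor 100/50 = 2
Step 2: 100 μL + 0.1 mL = 200 μL total → factor 200/100 = 2
Step 3: 10 μL brought to 200 μL → factor 200/10 = 20
Step 4: 100 μL + 900 μL = 1000 μL total → factor 1000/100 = 10
Step 5: 0.5 mL + 2000 μL = 2.5 mL total → factor 2.5/0.5 = 5
Overall dilution factor = 2 × 2 × 20 × 10 × 5 = 4000
Stock = 625 μM × 4000 = 2.500 × 10^6 μM = 2.50 M

2.50 M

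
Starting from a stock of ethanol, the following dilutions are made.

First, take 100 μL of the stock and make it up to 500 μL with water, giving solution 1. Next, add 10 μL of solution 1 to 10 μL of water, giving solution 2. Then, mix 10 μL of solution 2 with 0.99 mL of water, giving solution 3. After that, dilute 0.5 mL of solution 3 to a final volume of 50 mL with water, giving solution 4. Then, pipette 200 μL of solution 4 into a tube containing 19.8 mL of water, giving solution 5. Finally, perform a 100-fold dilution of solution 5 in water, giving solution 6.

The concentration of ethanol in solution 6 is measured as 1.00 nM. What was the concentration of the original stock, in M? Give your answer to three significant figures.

1.00 M

Step 1: 100 μL brought to 500 μL → factor 500/100 = 5
Step 2: 10 μL + 10 μL = 20 μL total → factor 20/10 = 2
Step 3: 10 μL + 0.99 mL = 1000 μL total → factor 1000/10 = 100
Step 4: 0.5 mL brought to 50 mL → factor 50/0.5 = 100
Step 5: 200 μL + 19.8 mL = 20000 μL total → factor 20000/200 = 100
Step 6: 100-fold → factor 100
Overall dilution factor = 5 × 2 × 100 × 100 × 100 × 100 = 1 × 10^9
Stock = 1.00 nM × 1 × 10^9 = 1.000 × 10^9 nM = 1.00 M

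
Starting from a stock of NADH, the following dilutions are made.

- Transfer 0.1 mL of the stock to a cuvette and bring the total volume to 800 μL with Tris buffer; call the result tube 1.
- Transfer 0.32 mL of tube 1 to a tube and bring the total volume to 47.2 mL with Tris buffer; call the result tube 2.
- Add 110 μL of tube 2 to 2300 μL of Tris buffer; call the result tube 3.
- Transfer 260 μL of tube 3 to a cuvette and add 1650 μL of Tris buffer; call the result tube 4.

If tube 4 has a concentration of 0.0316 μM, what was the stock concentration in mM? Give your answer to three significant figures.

Step 1: 0.1 mL brought to 800 μL → factor 0.8/0.1 = 8
Step 2: 0.32 mL brought to 47.2 mL → factor 47.2/0.32 = 147.5
Step 3: 110 μL + 2300 μL = 2410 μL total → factor 2410/110 = 21.909
Step 4: 260 μL + 1650 μL = 1910 μL total → factor 1910/260 = 7.3462
Overall dilution factor = 8 × 147.5 × 21.909 × 7.3462 = 1.8992 × 10^5
Stock = 0.0316 μM × 1.8992 × 10^5 = 6001 μM = 6.00 mM

6.00 mM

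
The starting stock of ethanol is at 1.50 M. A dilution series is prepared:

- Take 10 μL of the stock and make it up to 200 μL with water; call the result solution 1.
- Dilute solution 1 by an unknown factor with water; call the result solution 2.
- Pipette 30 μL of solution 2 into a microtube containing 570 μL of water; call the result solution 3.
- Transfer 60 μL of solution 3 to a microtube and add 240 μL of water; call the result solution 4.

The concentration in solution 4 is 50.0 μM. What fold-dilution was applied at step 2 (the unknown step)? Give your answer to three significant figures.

15.0-fold

Step 1: 10 μL brought to 200 μL → factor 200/10 = 20
Step 2: unknown factor x
Step 3: 30 μL + 570 μL = 600 μL total → factor 600/30 = 20
Step 4: 60 μL + 240 μL = 300 μL total → factor 300/60 = 5
Product of known-step factors = 2000
Overall factor = 1.50 M / (50.0 μM) = 30000
x = 30000 / 2000 = 15.0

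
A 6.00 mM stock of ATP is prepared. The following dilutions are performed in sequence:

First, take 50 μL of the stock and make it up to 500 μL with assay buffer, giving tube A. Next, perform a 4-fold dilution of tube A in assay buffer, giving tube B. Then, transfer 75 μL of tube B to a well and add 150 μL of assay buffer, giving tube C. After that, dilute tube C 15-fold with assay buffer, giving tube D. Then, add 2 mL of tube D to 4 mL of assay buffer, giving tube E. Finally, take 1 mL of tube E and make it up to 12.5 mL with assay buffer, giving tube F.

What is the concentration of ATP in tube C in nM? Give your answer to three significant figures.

Step 1: 50 μL brought to 500 μL → factor 500/50 = 10
Step 2: 4-fold → factor 4
Step 3: 75 μL + 150 μL = 225 μL total → factor 225/75 = 3
Dilution factor through tube C = 10 × 4 × 3 = 120
[tube C] = 6.00 mM / 120 = 0.05000 mM = 5.00 × 10^4 nM

5.00 × 10^4 nM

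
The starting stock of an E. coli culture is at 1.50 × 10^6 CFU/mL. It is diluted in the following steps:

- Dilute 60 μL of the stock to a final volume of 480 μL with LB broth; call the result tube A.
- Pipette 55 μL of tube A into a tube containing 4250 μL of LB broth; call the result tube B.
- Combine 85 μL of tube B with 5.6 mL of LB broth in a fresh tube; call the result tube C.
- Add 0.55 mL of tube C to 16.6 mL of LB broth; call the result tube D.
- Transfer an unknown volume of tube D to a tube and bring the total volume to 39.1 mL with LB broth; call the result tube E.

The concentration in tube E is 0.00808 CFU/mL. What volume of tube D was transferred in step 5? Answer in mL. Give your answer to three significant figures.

0.275 mL

Step 1: 60 μL brought to 480 μL → factor 480/60 = 8
Step 2: 55 μL + 4250 μL = 4305 μL total → factor 4305/55 = 78.273
Step 3: 85 μL + 5.6 mL = 5685 μL total → factor 5685/85 = 66.882
Step 4: 0.55 mL + 16.6 mL = 17.15 mL total → factor 17.15/0.55 = 31.182
Step 5: v brought to 39.1 mL → factor = 39.1 mL/v
Product of known-step factors = 1.3059 × 10^6
Overall factor = 1.50 × 10^6 CFU/mL / (0.00808 CFU/mL) = 1.8564 × 10^8
Step-5 factor = 1.8564 × 10^8 / 1.3059 × 10^6 = 142.16
v = 39.1 mL / 142.16 = 0.275 mL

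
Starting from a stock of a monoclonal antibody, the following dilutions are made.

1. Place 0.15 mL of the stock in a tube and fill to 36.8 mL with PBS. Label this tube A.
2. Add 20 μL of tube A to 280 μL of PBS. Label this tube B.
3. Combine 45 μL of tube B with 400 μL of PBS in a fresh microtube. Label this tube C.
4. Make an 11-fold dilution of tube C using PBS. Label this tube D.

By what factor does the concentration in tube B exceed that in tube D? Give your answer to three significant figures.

Step 1: 0.15 mL brought to 36.8 mL → factor 36.8/0.15 = 245.33
Step 2: 20 μL + 280 μL = 300 μL total → factor 300/20 = 15
Step 3: 45 μL + 400 μL = 445 μL total → factor 445/45 = 9.8889
Step 4: 11-fold → factor 11
Dilution factor to tube B = 3680; to tube D = 4.003 × 10^5
[tube B]/[tube D] = (factor to tube D)/(factor to tube B) = 4.003 × 10^5/3680 = 109

109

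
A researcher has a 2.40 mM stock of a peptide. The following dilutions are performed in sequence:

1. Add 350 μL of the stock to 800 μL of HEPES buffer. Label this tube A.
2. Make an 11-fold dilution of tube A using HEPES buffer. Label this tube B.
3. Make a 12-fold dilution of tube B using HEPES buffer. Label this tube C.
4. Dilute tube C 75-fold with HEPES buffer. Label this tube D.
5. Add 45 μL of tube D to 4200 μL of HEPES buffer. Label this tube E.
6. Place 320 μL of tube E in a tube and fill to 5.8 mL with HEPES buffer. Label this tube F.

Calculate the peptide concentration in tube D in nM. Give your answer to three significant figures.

73.8 nM

Step 1: 350 μL + 800 μL = 1150 μL total → factor 1150/350 = 3.2857
Step 2: 11-fold → factor 11
Step 3: 12-fold → factor 12
Step 4: 75-fold → factor 75
Dilution factor through tube D = 3.2857 × 11 × 12 × 75 = 32529
[tube D] = 2.40 mM / 32529 = 7.378 × 10^-5 mM = 73.8 nM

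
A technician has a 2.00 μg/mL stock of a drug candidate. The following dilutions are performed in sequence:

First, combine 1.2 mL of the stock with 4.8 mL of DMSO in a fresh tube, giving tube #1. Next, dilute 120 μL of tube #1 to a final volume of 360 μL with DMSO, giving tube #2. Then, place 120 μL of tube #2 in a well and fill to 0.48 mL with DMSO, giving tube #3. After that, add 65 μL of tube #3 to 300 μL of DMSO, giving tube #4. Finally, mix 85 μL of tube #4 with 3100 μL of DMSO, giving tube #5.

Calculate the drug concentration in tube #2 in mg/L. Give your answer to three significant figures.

Step 1: 1.2 mL + 4.8 mL = 6 mL total → factor 6/1.2 = 5
Step 2: 120 μL brought to 360 μL → factor 360/120 = 3
Dilution factor through tube #2 = 5 × 3 = 15
[tube #2] = 2.00 μg/mL / 15 = 0.1333 μg/mL = 0.133 mg/L

0.133 mg/L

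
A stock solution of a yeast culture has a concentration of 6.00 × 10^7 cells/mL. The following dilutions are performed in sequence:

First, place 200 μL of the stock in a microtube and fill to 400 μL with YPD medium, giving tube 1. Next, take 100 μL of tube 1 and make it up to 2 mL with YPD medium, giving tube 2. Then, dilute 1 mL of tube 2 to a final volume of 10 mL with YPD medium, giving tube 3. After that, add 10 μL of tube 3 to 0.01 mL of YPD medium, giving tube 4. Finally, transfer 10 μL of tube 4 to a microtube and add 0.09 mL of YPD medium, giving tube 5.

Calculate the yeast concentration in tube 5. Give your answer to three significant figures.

7.50 × 10^3 cells/mL

Step 1: 200 μL brought to 400 μL → factor 400/200 = 2
Step 2: 100 μL brought to 2 mL → factor 2000/100 = 20
Step 3: 1 mL brought to 10 mL → factor 10/1 = 10
Step 4: 10 μL + 0.01 mL = 20 μL total → factor 20/10 = 2
Step 5: 10 μL + 0.09 mL = 100 μL total → factor 100/10 = 10
Dilution factor through tube 5 = 2 × 20 × 10 × 2 × 10 = 8000
[tube 5] = 6.00 × 10^7 cells/mL / 8000 = 7.50 × 10^3 cells/mL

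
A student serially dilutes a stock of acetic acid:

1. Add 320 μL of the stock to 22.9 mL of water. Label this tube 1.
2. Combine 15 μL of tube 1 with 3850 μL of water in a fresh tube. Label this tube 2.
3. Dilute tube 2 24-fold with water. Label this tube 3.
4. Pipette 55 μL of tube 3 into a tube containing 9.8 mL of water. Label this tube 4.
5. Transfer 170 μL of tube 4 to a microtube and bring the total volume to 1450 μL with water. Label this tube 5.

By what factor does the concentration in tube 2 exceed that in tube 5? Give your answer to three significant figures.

Step 1: 320 μL + 22.9 mL = 23220 μL total → factor 23220/320 = 72.562
Step 2: 15 μL + 3850 μL = 3865 μL total → factor 3865/15 = 257.67
Step 3: 24-fold → factor 24
Step 4: 55 μL + 9.8 mL = 9855 μL total → factor 9855/55 = 179.18
Step 5: 170 μL brought to 1450 μL → factor 1450/170 = 8.5294
Dilution factor to tube 2 = 18697; to tube 5 = 6.858 × 10^8
[tube 2]/[tube 5] = (factor to tube 5)/(factor to tube 2) = 6.858 × 10^8/18697 = 3.67 × 10^4

3.67 × 10^4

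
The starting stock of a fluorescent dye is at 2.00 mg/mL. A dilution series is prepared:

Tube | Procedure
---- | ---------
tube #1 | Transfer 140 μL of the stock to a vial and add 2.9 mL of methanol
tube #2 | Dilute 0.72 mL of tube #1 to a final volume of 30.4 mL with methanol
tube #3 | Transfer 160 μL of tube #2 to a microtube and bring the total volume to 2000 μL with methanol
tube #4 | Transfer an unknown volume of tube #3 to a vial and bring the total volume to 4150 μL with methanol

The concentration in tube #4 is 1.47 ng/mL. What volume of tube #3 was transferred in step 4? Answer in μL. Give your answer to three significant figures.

35.0 μL

Step 1: 140 μL + 2.9 mL = 3040 μL total → factor 3040/140 = 21.714
Step 2: 0.72 mL brought to 30.4 mL → factor 30.4/0.72 = 42.222
Step 3: 160 μL brought to 2000 μL → factor 2000/160 = 12.5
Step 4: v brought to 4150 μL → factor = 4150 μL/v
Product of known-step factors = 11460
Overall factor = 2.00 mg/mL / (1.47 ng/mL) = 1.3605 × 10^6
Step-4 factor = 1.3605 × 10^6 / 11460 = 118.72
v = 4150 μL / 118.72 = 35.0 μL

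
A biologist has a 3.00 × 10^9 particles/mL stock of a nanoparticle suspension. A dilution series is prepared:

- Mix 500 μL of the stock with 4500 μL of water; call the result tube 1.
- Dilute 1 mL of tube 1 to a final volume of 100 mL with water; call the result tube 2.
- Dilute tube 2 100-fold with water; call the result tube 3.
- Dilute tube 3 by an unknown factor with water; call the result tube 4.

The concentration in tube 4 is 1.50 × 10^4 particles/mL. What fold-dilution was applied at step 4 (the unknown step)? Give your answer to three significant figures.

Step 1: 500 μL + 4500 μL = 5000 μL total → factor 5000/500 = 10
Step 2: 1 mL brought to 100 mL → factor 100/1 = 100
Step 3: 100-fold → factor 100
Step 4: unknown factor x
Product of known-step factors = 1 × 10^5
Overall factor = 3.00 × 10^9 particles/mL / (1.50 × 10^4 particles/mL) = 2 × 10^5
x = 2 × 10^5 / 1 × 10^5 = 2.00

2.00-fold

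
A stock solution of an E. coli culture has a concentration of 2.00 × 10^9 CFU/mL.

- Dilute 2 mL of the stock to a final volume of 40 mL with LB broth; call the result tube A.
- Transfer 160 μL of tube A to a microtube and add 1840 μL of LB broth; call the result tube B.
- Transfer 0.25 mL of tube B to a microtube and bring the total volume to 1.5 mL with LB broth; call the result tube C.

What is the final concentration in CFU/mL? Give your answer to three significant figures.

1.33 × 10^6 CFU/mL

Step 1: 2 mL brought to 40 mL → factor 40/2 = 20
Step 2: 160 μL + 1840 μL = 2000 μL total → factor 2000/160 = 12.5
Step 3: 0.25 mL brought to 1.5 mL → factor 1.5/0.25 = 6
Overall dilution factor = 20 × 12.5 × 6 = 1500
Final = 2.00 × 10^9 CFU/mL / 1500 = 1.33 × 10^6 CFU/mL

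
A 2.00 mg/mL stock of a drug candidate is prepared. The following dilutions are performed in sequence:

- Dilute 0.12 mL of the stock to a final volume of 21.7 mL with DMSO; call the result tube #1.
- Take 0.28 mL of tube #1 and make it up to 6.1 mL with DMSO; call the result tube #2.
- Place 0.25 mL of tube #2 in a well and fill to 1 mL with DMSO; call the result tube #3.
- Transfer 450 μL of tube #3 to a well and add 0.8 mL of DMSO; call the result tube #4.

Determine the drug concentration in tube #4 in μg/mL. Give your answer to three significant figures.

0.0457 μg/mL

Step 1: 0.12 mL brought to 21.7 mL → factor 21.7/0.12 = 180.83
Step 2: 0.28 mL brought to 6.1 mL → factor 6.1/0.28 = 21.786
Step 3: 0.25 mL brought to 1 mL → factor 1/0.25 = 4
Step 4: 450 μL + 0.8 mL = 1250 μL total → factor 1250/450 = 2.7778
Overall dilution factor = 180.83 × 21.786 × 4 × 2.7778 = 43773
Final = 2.00 mg/mL / 43773 = 4.569 × 10^-5 mg/mL = 0.0457 μg/mL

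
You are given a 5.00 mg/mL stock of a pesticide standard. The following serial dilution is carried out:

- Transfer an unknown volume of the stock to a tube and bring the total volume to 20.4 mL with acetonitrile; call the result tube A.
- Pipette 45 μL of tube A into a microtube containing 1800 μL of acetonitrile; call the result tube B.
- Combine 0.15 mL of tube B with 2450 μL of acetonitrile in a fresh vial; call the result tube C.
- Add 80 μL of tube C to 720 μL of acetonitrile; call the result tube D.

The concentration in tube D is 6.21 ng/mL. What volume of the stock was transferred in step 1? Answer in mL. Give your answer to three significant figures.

Step 1: v brought to 20.4 mL → factor = 20.4 mL/v
Step 2: 45 μL + 1800 μL = 1845 μL total → factor 1845/45 = 41
Step 3: 0.15 mL + 2450 μL = 2.6 mL total → factor 2.6/0.15 = 17.333
Step 4: 80 μL + 720 μL = 800 μL total → factor 800/80 = 10
Product of known-step factors = 7106.7
Overall factor = 5.00 mg/mL / (6.21 ng/mL) = 8.0515 × 10^5
Step-1 factor = 8.0515 × 10^5 / 7106.7 = 113.3
v = 20.4 mL / 113.3 = 0.180 mL

0.180 mL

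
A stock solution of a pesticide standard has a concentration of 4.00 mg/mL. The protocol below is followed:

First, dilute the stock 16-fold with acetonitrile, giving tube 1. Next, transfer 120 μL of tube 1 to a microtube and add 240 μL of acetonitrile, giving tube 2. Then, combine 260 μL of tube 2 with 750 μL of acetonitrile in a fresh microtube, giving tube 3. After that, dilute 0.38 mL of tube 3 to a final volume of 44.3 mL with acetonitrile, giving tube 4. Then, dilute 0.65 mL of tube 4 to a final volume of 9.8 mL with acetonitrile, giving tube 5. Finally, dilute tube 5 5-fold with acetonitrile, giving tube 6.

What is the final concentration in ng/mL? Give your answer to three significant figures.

Step 1: 16-fold → factor 16
Step 2: 120 μL + 240 μL = 360 μL total → factor 360/120 = 3
Step 3: 260 μL + 750 μL = 1010 μL total → factor 1010/260 = 3.8846
Step 4: 0.38 mL brought to 44.3 mL → factor 44.3/0.38 = 116.58
Step 5: 0.65 mL brought to 9.8 mL → factor 9.8/0.65 = 15.077
Step 6: 5-fold → factor 5
Overall dilution factor = 16 × 3 × 3.8846 × 116.58 × 15.077 × 5 = 1.6387 × 10^6
Final = 4.00 mg/mL / 1.6387 × 10^6 = 2.441 × 10^-6 mg/mL = 2.44 ng/mL

2.44 ng/mL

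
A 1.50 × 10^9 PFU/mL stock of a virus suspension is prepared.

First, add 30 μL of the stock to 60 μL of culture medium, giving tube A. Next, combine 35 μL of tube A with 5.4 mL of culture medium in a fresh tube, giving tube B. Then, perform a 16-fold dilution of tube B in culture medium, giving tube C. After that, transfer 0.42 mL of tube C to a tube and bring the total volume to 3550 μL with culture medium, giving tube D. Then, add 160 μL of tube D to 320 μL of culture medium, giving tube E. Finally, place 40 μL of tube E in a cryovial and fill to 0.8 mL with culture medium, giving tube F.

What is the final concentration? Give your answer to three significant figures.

Step 1: 30 μL + 60 μL = 90 μL total → factor 90/30 = 3
Step 2: 35 μL + 5.4 mL = 5435 μL total → factor 5435/35 = 155.29
Step 3: 16-fold → factor 16
Step 4: 0.42 mL brought to 3550 μL → factor 3.55/0.42 = 8.4524
Step 5: 160 μL + 320 μL = 480 μL total → factor 480/160 = 3
Step 6: 40 μL brought to 0.8 mL → factor 800/40 = 20
Overall dilution factor = 3 × 155.29 × 16 × 8.4524 × 3 × 20 = 3.7801 × 10^6
Final = 1.50 × 10^9 PFU/mL / 3.7801 × 10^6 = 397 PFU/mL

397 PFU/mL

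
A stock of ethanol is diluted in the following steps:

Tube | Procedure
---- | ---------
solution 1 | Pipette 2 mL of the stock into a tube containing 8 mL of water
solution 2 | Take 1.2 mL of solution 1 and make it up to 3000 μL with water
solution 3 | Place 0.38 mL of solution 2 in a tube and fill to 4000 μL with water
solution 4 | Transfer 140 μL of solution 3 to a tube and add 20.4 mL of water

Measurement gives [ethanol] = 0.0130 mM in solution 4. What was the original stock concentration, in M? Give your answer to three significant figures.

0.251 M

Step 1: 2 mL + 8 mL = 10 mL total → factor 10/2 = 5
Step 2: 1.2 mL brought to 3000 μL → factor 3/1.2 = 2.5
Step 3: 0.38 mL brought to 4000 μL → factor 4/0.38 = 10.526
Step 4: 140 μL + 20.4 mL = 20540 μL total → factor 20540/140 = 146.71
Overall dilution factor = 5 × 2.5 × 10.526 × 146.71 = 19305
Stock = 0.0130 mM × 19305 = 251.0 mM = 0.251 M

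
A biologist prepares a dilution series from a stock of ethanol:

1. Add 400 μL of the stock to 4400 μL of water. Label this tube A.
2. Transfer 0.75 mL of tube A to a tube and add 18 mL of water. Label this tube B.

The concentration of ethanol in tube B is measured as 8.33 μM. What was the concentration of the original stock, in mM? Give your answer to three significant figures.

2.50 mM

Step 1: 400 μL + 4400 μL = 4800 μL total → factor 4800/400 = 12
Step 2: 0.75 mL + 18 mL = 18.75 mL total → factor 18.75/0.75 = 25
Overall dilution factor = 12 × 25 = 300
Stock = 8.33 μM × 300 = 2499 μM = 2.50 mM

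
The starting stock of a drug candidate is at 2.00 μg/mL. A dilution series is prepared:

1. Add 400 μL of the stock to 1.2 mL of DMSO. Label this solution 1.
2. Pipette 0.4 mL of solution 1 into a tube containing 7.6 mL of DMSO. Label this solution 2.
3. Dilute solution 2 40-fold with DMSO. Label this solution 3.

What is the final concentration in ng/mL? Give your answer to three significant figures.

0.625 ng/mL

Step 1: 400 μL + 1.2 mL = 1600 μL total → factor 1600/400 = 4
Step 2: 0.4 mL + 7.6 mL = 8 mL total → factor 8/0.4 = 20
Step 3: 40-fold → factor 40
Overall dilution factor = 4 × 20 × 40 = 3200
Final = 2.00 μg/mL / 3200 = 0.0006250 μg/mL = 0.625 ng/mL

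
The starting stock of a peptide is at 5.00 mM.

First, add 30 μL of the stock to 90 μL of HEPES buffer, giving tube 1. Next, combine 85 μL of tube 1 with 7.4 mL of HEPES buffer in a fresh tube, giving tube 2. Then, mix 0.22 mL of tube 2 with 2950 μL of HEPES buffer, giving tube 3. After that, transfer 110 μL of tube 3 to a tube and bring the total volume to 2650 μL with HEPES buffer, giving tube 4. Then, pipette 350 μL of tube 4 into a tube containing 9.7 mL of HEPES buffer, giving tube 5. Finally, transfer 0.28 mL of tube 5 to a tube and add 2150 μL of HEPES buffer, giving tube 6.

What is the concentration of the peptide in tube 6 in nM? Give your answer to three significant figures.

0.164 nM

Step 1: 30 μL + 90 μL = 120 μL total → factor 120/30 = 4
Step 2: 85 μL + 7.4 mL = 7485 μL total → factor 7485/85 = 88.059
Step 3: 0.22 mL + 2950 μL = 3.17 mL total → factor 3.17/0.22 = 14.409
Step 4: 110 μL brought to 2650 μL → factor 2650/110 = 24.091
Step 5: 350 μL + 9.7 mL = 10050 μL total → factor 10050/350 = 28.714
Step 6: 0.28 mL + 2150 μL = 2.43 mL total → factor 2.43/0.28 = 8.6786
Dilution factor through tube 6 = 4 × 88.059 × 14.409 × 24.091 × 28.714 × 8.6786 = 3.047 × 10^7
[tube 6] = 5.00 mM / 3.047 × 10^7 = 1.641 × 10^-7 mM = 0.164 nM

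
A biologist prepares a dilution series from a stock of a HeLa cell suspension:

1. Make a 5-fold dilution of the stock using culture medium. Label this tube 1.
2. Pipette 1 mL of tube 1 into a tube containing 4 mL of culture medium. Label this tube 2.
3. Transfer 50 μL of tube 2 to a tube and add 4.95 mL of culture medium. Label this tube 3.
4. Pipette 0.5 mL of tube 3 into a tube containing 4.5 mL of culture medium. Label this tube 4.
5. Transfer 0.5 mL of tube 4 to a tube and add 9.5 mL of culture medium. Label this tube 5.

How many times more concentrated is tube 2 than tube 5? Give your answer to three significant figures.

Step 1: 5-fold → factor 5
Step 2: 1 mL + 4 mL = 5 mL total → factor 5/1 = 5
Step 3: 50 μL + 4.95 mL = 5000 μL total → factor 5000/50 = 100
Step 4: 0.5 mL + 4.5 mL = 5 mL total → factor 5/0.5 = 10
Step 5: 0.5 mL + 9.5 mL = 10 mL total → factor 10/0.5 = 20
Dilution factor to tube 2 = 25; to tube 5 = 5 × 10^5
[tube 2]/[tube 5] = (factor to tube 5)/(factor to tube 2) = 5 × 10^5/25 = 2.00 × 10^4

2.00 × 10^4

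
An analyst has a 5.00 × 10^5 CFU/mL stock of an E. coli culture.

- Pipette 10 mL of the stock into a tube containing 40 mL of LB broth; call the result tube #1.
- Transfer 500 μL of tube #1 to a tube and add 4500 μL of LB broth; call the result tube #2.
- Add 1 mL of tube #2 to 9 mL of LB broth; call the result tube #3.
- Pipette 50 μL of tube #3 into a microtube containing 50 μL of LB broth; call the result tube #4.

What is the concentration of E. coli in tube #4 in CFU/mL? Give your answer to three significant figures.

500 CFU/mL

Step 1: 10 mL + 40 mL = 50 mL total → factor 50/10 = 5
Step 2: 500 μL + 4500 μL = 5000 μL total → factor 5000/500 = 10
Step 3: 1 mL + 9 mL = 10 mL total → factor 10/1 = 10
Step 4: 50 μL + 50 μL = 100 μL total → factor 100/50 = 2
Overall dilution factor = 5 × 10 × 10 × 2 = 1000
Final = 5.00 × 10^5 CFU/mL / 1000 = 500 CFU/mL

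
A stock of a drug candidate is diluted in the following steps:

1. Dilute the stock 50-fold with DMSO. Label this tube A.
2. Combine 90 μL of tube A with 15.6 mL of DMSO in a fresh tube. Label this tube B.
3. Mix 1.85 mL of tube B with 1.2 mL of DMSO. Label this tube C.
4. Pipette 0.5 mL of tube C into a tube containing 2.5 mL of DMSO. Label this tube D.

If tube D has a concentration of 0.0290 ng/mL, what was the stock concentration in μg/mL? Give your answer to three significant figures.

2.50 μg/mL

Step 1: 50-fold → factor 50
Step 2: 90 μL + 15.6 mL = 15690 μL total → factor 15690/90 = 174.33
Step 3: 1.85 mL + 1.2 mL = 3.05 mL total → factor 3.05/1.85 = 1.6486
Step 4: 0.5 mL + 2.5 mL = 3 mL total → factor 3/0.5 = 6
Overall dilution factor = 50 × 174.33 × 1.6486 × 6 = 86224
Stock = 0.0290 ng/mL × 86224 = 2501 ng/mL = 2.50 μg/mL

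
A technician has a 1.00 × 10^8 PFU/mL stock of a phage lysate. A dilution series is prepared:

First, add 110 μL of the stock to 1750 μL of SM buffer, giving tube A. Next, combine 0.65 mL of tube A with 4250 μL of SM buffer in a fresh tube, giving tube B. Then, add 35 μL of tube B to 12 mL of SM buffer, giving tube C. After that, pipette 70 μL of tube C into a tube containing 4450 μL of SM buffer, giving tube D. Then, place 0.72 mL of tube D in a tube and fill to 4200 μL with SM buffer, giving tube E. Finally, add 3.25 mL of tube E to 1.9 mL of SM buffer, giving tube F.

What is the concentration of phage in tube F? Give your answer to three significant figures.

3.82 PFU/mL

Step 1: 110 μL + 1750 μL = 1860 μL total → factor 1860/110 = 16.909
Step 2: 0.65 mL + 4250 μL = 4.9 mL total → factor 4.9/0.65 = 7.5385
Step 3: 35 μL + 12 mL = 12035 μL total → factor 12035/35 = 343.86
Step 4: 70 μL + 4450 μL = 4520 μL total → factor 4520/70 = 64.571
Step 5: 0.72 mL brought to 4200 μL → factor 4.2/0.72 = 5.8333
Step 6: 3.25 mL + 1.9 mL = 5.15 mL total → factor 5.15/3.25 = 1.5846
Overall dilution factor = 16.909 × 7.5385 × 343.86 × 64.571 × 5.8333 × 1.5846 = 2.6161 × 10^7
Final = 1.00 × 10^8 PFU/mL / 2.6161 × 10^7 = 3.82 PFU/mL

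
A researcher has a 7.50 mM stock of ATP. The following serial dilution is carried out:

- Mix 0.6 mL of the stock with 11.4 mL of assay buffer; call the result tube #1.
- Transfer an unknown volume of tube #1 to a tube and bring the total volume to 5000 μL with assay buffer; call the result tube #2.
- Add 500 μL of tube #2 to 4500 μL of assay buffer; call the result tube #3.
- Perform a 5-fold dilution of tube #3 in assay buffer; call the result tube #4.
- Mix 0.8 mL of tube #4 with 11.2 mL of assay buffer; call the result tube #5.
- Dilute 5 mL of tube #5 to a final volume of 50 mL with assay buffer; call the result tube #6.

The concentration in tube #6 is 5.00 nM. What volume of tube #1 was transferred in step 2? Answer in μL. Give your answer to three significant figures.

Step 1: 0.6 mL + 11.4 mL = 12 mL total → factor 12/0.6 = 20
Step 2: v brought to 5000 μL → factor = 5000 μL/v
Step 3: 500 μL + 4500 μL = 5000 μL total → factor 5000/500 = 10
Step 4: 5-fold → factor 5
Step 5: 0.8 mL + 11.2 mL = 12 mL total → factor 12/0.8 = 15
Step 6: 5 mL brought to 50 mL → factor 50/5 = 10
Product of known-step factors = 1.5 × 10^5
Overall factor = 7.50 mM / (5.00 nM) = 1.5 × 10^6
Step-2 factor = 1.5 × 10^6 / 1.5 × 10^5 = 10
v = 5000 μL / 10 = 500 μL

500 μL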